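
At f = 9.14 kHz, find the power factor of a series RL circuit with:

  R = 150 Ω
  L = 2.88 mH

Step 1 — Angular frequency: ω = 2π·f = 2π·9140 = 5.743e+04 rad/s.
Step 2 — Component impedances:
  R: Z = R = 150 Ω
  L: Z = jωL = j·5.743e+04·0.00288 = 0 + j165.4 Ω
Step 3 — Series combination: Z_total = R + L = 150 + j165.4 Ω = 223.3∠47.8° Ω.
Step 4 — Power factor: PF = cos(φ) = Re(Z)/|Z| = 150/223.28 = 0.6718.
Step 5 — Type: Im(Z) = 165.4 ⇒ lagging (phase φ = 47.8°).

PF = 0.6718 (lagging, φ = 47.8°)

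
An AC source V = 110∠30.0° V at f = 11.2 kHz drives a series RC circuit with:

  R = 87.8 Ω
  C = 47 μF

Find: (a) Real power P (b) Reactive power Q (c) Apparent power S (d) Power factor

Step 1 — Angular frequency: ω = 2π·f = 2π·1.12e+04 = 7.037e+04 rad/s.
Step 2 — Component impedances:
  R: Z = R = 87.8 Ω
  C: Z = 1/(jωC) = -j/(ω·C) = 0 - j0.3023 Ω
Step 3 — Series combination: Z_total = R + C = 87.8 - j0.3023 Ω = 87.8∠-0.2° Ω.
Step 4 — Source phasor: V = 110∠30.0° V = 95.26 + j55 V.
Step 5 — Current: I = V / Z = 1.083 + j0.6302 A = 1.253∠30.2° A.
Step 6 — Complex power: S = V·I* = 137.8 - j0.4746 VA.
Step 7 — Real power: P = Re(S) = 137.8 W.
Step 8 — Reactive power: Q = Im(S) = -0.4746 VAR.
Step 9 — Apparent power: |S| = 137.8 VA.
Step 10 — Power factor: PF = P/|S| = 1 (leading).

(a) P = 137.8 W  (b) Q = -0.4746 VAR  (c) S = 137.8 VA  (d) PF = 1 (leading)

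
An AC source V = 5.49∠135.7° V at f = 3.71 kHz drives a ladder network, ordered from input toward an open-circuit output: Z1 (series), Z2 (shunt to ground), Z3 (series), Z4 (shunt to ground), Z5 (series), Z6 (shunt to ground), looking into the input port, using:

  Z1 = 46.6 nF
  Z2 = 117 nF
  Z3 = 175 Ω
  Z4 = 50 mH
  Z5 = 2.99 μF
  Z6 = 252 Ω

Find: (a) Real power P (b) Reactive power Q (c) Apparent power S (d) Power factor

Step 1 — Angular frequency: ω = 2π·f = 2π·3710 = 2.331e+04 rad/s.
Step 2 — Component impedances:
  Z1: Z = 1/(jωC) = -j/(ω·C) = 0 - j920.6 Ω
  Z2: Z = 1/(jωC) = -j/(ω·C) = 0 - j366.7 Ω
  Z3: Z = R = 175 Ω
  Z4: Z = jωL = j·2.331e+04·0.05 = 0 + j1166 Ω
  Z5: Z = 1/(jωC) = -j/(ω·C) = 0 - j14.35 Ω
  Z6: Z = R = 252 Ω
Step 3 — Ladder network (open output): work backward from the far end, alternating series and parallel combinations. Z_in = 199 - j1133 Ω = 1150∠-80.0° Ω.
Step 4 — Source phasor: V = 5.49∠135.7° V = -3.929 + j3.834 V.
Step 5 — Current: I = V / Z = -0.003875 - j0.002788 A = 0.004774∠-144.3° A.
Step 6 — Complex power: S = V·I* = 0.004535 - j0.02581 VA.
Step 7 — Real power: P = Re(S) = 0.004535 W.
Step 8 — Reactive power: Q = Im(S) = -0.02581 VAR.
Step 9 — Apparent power: |S| = 0.02621 VA.
Step 10 — Power factor: PF = P/|S| = 0.173 (leading).

(a) P = 0.004535 W  (b) Q = -0.02581 VAR  (c) S = 0.02621 VA  (d) PF = 0.173 (leading)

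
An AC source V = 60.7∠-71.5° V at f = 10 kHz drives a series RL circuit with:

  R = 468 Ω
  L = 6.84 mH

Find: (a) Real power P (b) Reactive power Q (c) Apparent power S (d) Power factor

Step 1 — Angular frequency: ω = 2π·f = 2π·1e+04 = 6.283e+04 rad/s.
Step 2 — Component impedances:
  R: Z = R = 468 Ω
  L: Z = jωL = j·6.283e+04·0.00684 = 0 + j429.8 Ω
Step 3 — Series combination: Z_total = R + L = 468 + j429.8 Ω = 635.4∠42.6° Ω.
Step 4 — Source phasor: V = 60.7∠-71.5° V = 19.26 - j57.56 V.
Step 5 — Current: I = V / Z = -0.03895 - j0.08723 A = 0.09553∠-114.1° A.
Step 6 — Complex power: S = V·I* = 4.271 + j3.922 VA.
Step 7 — Real power: P = Re(S) = 4.271 W.
Step 8 — Reactive power: Q = Im(S) = 3.922 VAR.
Step 9 — Apparent power: |S| = 5.799 VA.
Step 10 — Power factor: PF = P/|S| = 0.7366 (lagging).

(a) P = 4.271 W  (b) Q = 3.922 VAR  (c) S = 5.799 VA  (d) PF = 0.7366 (lagging)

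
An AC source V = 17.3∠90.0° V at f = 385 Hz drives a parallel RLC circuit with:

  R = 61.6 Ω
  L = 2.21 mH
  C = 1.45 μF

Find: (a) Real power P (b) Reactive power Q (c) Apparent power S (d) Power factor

Step 1 — Angular frequency: ω = 2π·f = 2π·385 = 2419 rad/s.
Step 2 — Component impedances:
  R: Z = R = 61.6 Ω
  L: Z = jωL = j·2419·0.00221 = 0 + j5.346 Ω
  C: Z = 1/(jωC) = -j/(ω·C) = 0 - j285.1 Ω
Step 3 — Parallel combination: 1/Z_total = 1/R + 1/L + 1/C; Z_total = 0.4781 + j5.406 Ω = 5.427∠84.9° Ω.
Step 4 — Source phasor: V = 17.3∠90.0° V = 0 + j17.3 V.
Step 5 — Current: I = V / Z = 3.175 + j0.2808 A = 3.188∠5.1° A.
Step 6 — Complex power: S = V·I* = 4.859 + j54.93 VA.
Step 7 — Real power: P = Re(S) = 4.859 W.
Step 8 — Reactive power: Q = Im(S) = 54.93 VAR.
Step 9 — Apparent power: |S| = 55.15 VA.
Step 10 — Power factor: PF = P/|S| = 0.0881 (lagging).

(a) P = 4.859 W  (b) Q = 54.93 VAR  (c) S = 55.15 VA  (d) PF = 0.0881 (lagging)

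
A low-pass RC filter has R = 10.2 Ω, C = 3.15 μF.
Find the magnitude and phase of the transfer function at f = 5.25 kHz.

Step 1 — Angular frequency: ω = 2π·5250 = 3.299e+04 rad/s.
Step 2 — Transfer function: H(jω) = 1/(1 + jωRC).
Step 3 — Denominator: 1 + jωRC = 1 + j·3.299e+04·10.2·3.15e-06 = 1 + j1.06.
Step 4 — H = 0.471 - j0.4992.
Step 5 — Magnitude: |H| = 0.6863 (-3.3 dB); phase: φ = -46.7°.

|H| = 0.6863 (-3.3 dB), φ = -46.7°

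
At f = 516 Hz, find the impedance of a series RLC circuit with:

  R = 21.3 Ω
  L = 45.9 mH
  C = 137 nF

Step 1 — Angular frequency: ω = 2π·f = 2π·516 = 3242 rad/s.
Step 2 — Component impedances:
  R: Z = R = 21.3 Ω
  L: Z = jωL = j·3242·0.0459 = 0 + j148.8 Ω
  C: Z = 1/(jωC) = -j/(ω·C) = 0 - j2251 Ω
Step 3 — Series combination: Z_total = R + L + C = 21.3 - j2103 Ω = 2103∠-89.4° Ω.

Z = 21.3 - j2103 Ω = 2103∠-89.4° Ω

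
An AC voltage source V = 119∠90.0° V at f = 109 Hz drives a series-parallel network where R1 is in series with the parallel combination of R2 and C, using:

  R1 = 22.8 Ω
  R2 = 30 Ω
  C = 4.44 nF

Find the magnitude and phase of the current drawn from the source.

Step 1 — Angular frequency: ω = 2π·f = 2π·109 = 684.9 rad/s.
Step 2 — Component impedances:
  R1: Z = R = 22.8 Ω
  R2: Z = R = 30 Ω
  C: Z = 1/(jωC) = -j/(ω·C) = 0 - j3.289e+05 Ω
Step 3 — Parallel branch: R2 || C = 1/(1/R2 + 1/C) = 30 - j0.002737 Ω.
Step 4 — Series with R1: Z_total = R1 + (R2 || C) = 52.8 - j0.002737 Ω = 52.8∠-0.0° Ω.
Step 5 — Source phasor: V = 119∠90.0° V = 0 + j119 V.
Step 6 — Ohm's law: I = V / Z_total = (0 + j119) / (52.8 - j0.002737) = -0.0001168 + j2.254 A.
Step 7 — Convert to polar: |I| = 2.254 A, ∠I = 90.0°.

I = 2.254∠90.0° A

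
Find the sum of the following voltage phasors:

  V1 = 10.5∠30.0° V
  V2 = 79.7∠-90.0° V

Step 1 — Convert each phasor to rectangular form:
  V1 = 10.5·(cos(30.0°) + j·sin(30.0°)) = 9.093 + j5.25 V
  V2 = 79.7·(cos(-90.0°) + j·sin(-90.0°)) = 0 - j79.7 V
Step 2 — Sum components: V_total = 9.093 - j74.45 V.
Step 3 — Convert to polar: |V_total| = 75 V, ∠V_total = -83.0°.

V_total = 75∠-83.0° V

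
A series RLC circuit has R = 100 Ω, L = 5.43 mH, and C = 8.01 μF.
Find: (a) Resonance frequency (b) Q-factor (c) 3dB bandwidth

Step 1 — Resonance: ω₀ = 1/√(LC) = 1/√(0.00543·8.01e-06) = 4795 rad/s.
Step 2 — f₀ = ω₀/(2π) = 763.1 Hz.
Step 3 — Series Q: Q = ω₀L/R = 4795·0.00543/100 = 0.2604.
Step 4 — Bandwidth: Δω = ω₀/Q = 1.842e+04 rad/s; BW = Δω/(2π) = 2931 Hz.

(a) f₀ = 763.1 Hz  (b) Q = 0.2604  (c) BW = 2931 Hz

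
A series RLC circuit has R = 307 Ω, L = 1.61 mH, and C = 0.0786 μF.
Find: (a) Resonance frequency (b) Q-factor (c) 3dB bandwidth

Step 1 — Resonance condition Im(Z)=0 gives ω₀ = 1/√(LC).
Step 2 — ω₀ = 1/√(0.00161·7.86e-08) = 8.889e+04 rad/s.
Step 3 — f₀ = ω₀/(2π) = 1.415e+04 Hz.
Step 4 — Series Q: Q = ω₀L/R = 8.889e+04·0.00161/307 = 0.4662.
Step 5 — 3dB bandwidth: Δω = ω₀/Q = 1.907e+05 rad/s; BW = Δω/(2π) = 3.035e+04 Hz.

(a) f₀ = 1.415e+04 Hz  (b) Q = 0.4662  (c) BW = 3.035e+04 Hz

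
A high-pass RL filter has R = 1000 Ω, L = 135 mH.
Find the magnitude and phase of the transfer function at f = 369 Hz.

Step 1 — Angular frequency: ω = 2π·369 = 2318 rad/s.
Step 2 — Transfer function: H(jω) = jωL/(R + jωL).
Step 3 — Numerator jωL = j·313; denominator R + jωL = 1000 + j313.
Step 4 — H = 0.08923 + j0.2851.
Step 5 — Magnitude: |H| = 0.2987 (-10.5 dB); phase: φ = 72.6°.

|H| = 0.2987 (-10.5 dB), φ = 72.6°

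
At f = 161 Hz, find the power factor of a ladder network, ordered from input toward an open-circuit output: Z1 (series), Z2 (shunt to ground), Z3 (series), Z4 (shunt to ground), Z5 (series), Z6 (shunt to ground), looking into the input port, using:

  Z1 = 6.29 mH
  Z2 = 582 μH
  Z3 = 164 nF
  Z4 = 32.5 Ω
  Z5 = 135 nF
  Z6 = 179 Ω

Step 1 — Angular frequency: ω = 2π·f = 2π·161 = 1012 rad/s.
Step 2 — Component impedances:
  Z1: Z = jωL = j·1012·0.00629 = 0 + j6.363 Ω
  Z2: Z = jωL = j·1012·0.000582 = 0 + j0.5887 Ω
  Z3: Z = 1/(jωC) = -j/(ω·C) = 0 - j6028 Ω
  Z4: Z = R = 32.5 Ω
  Z5: Z = 1/(jωC) = -j/(ω·C) = 0 - j7323 Ω
  Z6: Z = R = 179 Ω
Step 3 — Ladder network (open output): work backward from the far end, alternating series and parallel combinations. Z_in = 3.101e-07 + j6.952 Ω = 6.952∠90.0° Ω.
Step 4 — Power factor: PF = cos(φ) = Re(Z)/|Z| = 3.1005e-07/6.9517 = 4.46e-08.
Step 5 — Type: Im(Z) = 6.952 ⇒ lagging (phase φ = 90.0°).

PF = 4.46e-08 (lagging, φ = 90.0°)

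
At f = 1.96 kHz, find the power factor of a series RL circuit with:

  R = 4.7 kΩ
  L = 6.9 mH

Step 1 — Angular frequency: ω = 2π·f = 2π·1960 = 1.232e+04 rad/s.
Step 2 — Component impedances:
  R: Z = R = 4700 Ω
  L: Z = jωL = j·1.232e+04·0.0069 = 0 + j84.97 Ω
Step 3 — Series combination: Z_total = R + L = 4700 + j84.97 Ω = 4701∠1.0° Ω.
Step 4 — Power factor: PF = cos(φ) = Re(Z)/|Z| = 4700/4701 = 0.9998.
Step 5 — Type: Im(Z) = 84.97 ⇒ lagging (phase φ = 1.0°).

PF = 0.9998 (lagging, φ = 1.0°)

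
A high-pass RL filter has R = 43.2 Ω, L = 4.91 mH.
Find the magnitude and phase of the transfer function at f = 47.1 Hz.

Step 1 — Angular frequency: ω = 2π·47.1 = 295.9 rad/s.
Step 2 — Transfer function: H(jω) = jωL/(R + jωL).
Step 3 — Numerator jωL = j·1.453; denominator R + jωL = 43.2 + j1.453.
Step 4 — H = 0.00113 + j0.0336.
Step 5 — Magnitude: |H| = 0.03362 (-29.5 dB); phase: φ = 88.1°.

|H| = 0.03362 (-29.5 dB), φ = 88.1°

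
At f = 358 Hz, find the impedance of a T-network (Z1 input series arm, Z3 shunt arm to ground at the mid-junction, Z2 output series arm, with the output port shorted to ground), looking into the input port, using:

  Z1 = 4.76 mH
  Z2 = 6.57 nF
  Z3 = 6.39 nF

Step 1 — Angular frequency: ω = 2π·f = 2π·358 = 2249 rad/s.
Step 2 — Component impedances:
  Z1: Z = jωL = j·2249·0.00476 = 0 + j10.71 Ω
  Z2: Z = 1/(jωC) = -j/(ω·C) = 0 - j6.767e+04 Ω
  Z3: Z = 1/(jωC) = -j/(ω·C) = 0 - j6.957e+04 Ω
Step 3 — With the output port shorted to ground, the output series arm Z2 runs from the junction to ground; the shunt arm Z3 also runs from the junction to ground. They appear in parallel: Z3 || Z2 = 0 - j3.43e+04 Ω.
Step 4 — Series with input arm Z1: Z_in = Z1 + (Z3 || Z2) = 0 - j3.429e+04 Ω = 3.429e+04∠-90.0° Ω.

Z = 0 - j3.429e+04 Ω = 3.429e+04∠-90.0° Ω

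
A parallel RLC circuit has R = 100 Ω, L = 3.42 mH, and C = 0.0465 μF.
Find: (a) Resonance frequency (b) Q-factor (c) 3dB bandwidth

Step 1 — Resonance: ω₀ = 1/√(LC) = 1/√(0.00342·4.65e-08) = 7.93e+04 rad/s.
Step 2 — f₀ = ω₀/(2π) = 1.262e+04 Hz.
Step 3 — Parallel Q: Q = R/(ω₀L) = 100/(7.93e+04·0.00342) = 0.3687.
Step 4 — Bandwidth: Δω = ω₀/Q = 2.151e+05 rad/s; BW = Δω/(2π) = 3.423e+04 Hz.

(a) f₀ = 1.262e+04 Hz  (b) Q = 0.3687  (c) BW = 3.423e+04 Hz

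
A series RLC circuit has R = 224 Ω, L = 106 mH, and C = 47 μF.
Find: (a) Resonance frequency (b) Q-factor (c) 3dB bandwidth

Step 1 — Resonance condition Im(Z)=0 gives ω₀ = 1/√(LC).
Step 2 — ω₀ = 1/√(0.106·4.7e-05) = 448 rad/s.
Step 3 — f₀ = ω₀/(2π) = 71.3 Hz.
Step 4 — Series Q: Q = ω₀L/R = 448·0.106/224 = 0.212.
Step 5 — 3dB bandwidth: Δω = ω₀/Q = 2113 rad/s; BW = Δω/(2π) = 336.3 Hz.

(a) f₀ = 71.3 Hz  (b) Q = 0.212  (c) BW = 336.3 Hz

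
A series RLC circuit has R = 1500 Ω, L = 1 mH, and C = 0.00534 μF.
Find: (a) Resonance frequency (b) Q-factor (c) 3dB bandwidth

Step 1 — Resonance: ω₀ = 1/√(LC) = 1/√(0.001·5.34e-09) = 4.327e+05 rad/s.
Step 2 — f₀ = ω₀/(2π) = 6.887e+04 Hz.
Step 3 — Series Q: Q = ω₀L/R = 4.327e+05·0.001/1500 = 0.2885.
Step 4 — Bandwidth: Δω = ω₀/Q = 1.5e+06 rad/s; BW = Δω/(2π) = 2.387e+05 Hz.

(a) f₀ = 6.887e+04 Hz  (b) Q = 0.2885  (c) BW = 2.387e+05 Hz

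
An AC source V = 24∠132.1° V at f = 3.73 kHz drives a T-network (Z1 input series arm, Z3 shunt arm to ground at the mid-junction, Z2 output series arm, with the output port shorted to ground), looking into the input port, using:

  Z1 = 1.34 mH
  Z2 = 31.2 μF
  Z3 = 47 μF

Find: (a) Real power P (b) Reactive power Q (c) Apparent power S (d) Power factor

Step 1 — Angular frequency: ω = 2π·f = 2π·3730 = 2.344e+04 rad/s.
Step 2 — Component impedances:
  Z1: Z = jωL = j·2.344e+04·0.00134 = 0 + j31.4 Ω
  Z2: Z = 1/(jωC) = -j/(ω·C) = 0 - j1.368 Ω
  Z3: Z = 1/(jωC) = -j/(ω·C) = 0 - j0.9078 Ω
Step 3 — With the output port shorted to ground, the output series arm Z2 runs from the junction to ground; the shunt arm Z3 also runs from the junction to ground. They appear in parallel: Z3 || Z2 = 0 - j0.5456 Ω.
Step 4 — Series with input arm Z1: Z_in = Z1 + (Z3 || Z2) = 0 + j30.86 Ω = 30.86∠90.0° Ω.
Step 5 — Source phasor: V = 24∠132.1° V = -16.09 + j17.81 V.
Step 6 — Current: I = V / Z = 0.5771 + j0.5214 A = 0.7777∠42.1° A.
Step 7 — Complex power: S = V·I* = 0 + j18.67 VA.
Step 8 — Real power: P = Re(S) = 0 W.
Step 9 — Reactive power: Q = Im(S) = 18.67 VAR.
Step 10 — Apparent power: |S| = 18.67 VA.
Step 11 — Power factor: PF = P/|S| = 0 (lagging).

(a) P = 0 W  (b) Q = 18.67 VAR  (c) S = 18.67 VA  (d) PF = 0 (lagging)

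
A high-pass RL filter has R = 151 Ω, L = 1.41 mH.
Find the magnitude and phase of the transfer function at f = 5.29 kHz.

Step 1 — Angular frequency: ω = 2π·5290 = 3.324e+04 rad/s.
Step 2 — Transfer function: H(jω) = jωL/(R + jωL).
Step 3 — Numerator jωL = j·46.87; denominator R + jωL = 151 + j46.87.
Step 4 — H = 0.08786 + j0.2831.
Step 5 — Magnitude: |H| = 0.2964 (-10.6 dB); phase: φ = 72.8°.

|H| = 0.2964 (-10.6 dB), φ = 72.8°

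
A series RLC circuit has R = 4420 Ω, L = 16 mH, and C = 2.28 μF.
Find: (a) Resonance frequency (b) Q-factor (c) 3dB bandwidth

Step 1 — Resonance condition Im(Z)=0 gives ω₀ = 1/√(LC).
Step 2 — ω₀ = 1/√(0.016·2.28e-06) = 5236 rad/s.
Step 3 — f₀ = ω₀/(2π) = 833.3 Hz.
Step 4 — Series Q: Q = ω₀L/R = 5236·0.016/4420 = 0.01895.
Step 5 — 3dB bandwidth: Δω = ω₀/Q = 2.762e+05 rad/s; BW = Δω/(2π) = 4.397e+04 Hz.

(a) f₀ = 833.3 Hz  (b) Q = 0.01895  (c) BW = 4.397e+04 Hz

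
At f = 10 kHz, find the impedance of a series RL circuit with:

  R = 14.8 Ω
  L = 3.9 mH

Step 1 — Angular frequency: ω = 2π·f = 2π·1e+04 = 6.283e+04 rad/s.
Step 2 — Component impedances:
  R: Z = R = 14.8 Ω
  L: Z = jωL = j·6.283e+04·0.0039 = 0 + j245 Ω
Step 3 — Series combination: Z_total = R + L = 14.8 + j245 Ω = 245.5∠86.5° Ω.

Z = 14.8 + j245 Ω = 245.5∠86.5° Ω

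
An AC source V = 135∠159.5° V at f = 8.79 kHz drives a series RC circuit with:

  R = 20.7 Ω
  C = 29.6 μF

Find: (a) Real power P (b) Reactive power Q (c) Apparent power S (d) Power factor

Step 1 — Angular frequency: ω = 2π·f = 2π·8790 = 5.523e+04 rad/s.
Step 2 — Component impedances:
  R: Z = R = 20.7 Ω
  C: Z = 1/(jωC) = -j/(ω·C) = 0 - j0.6117 Ω
Step 3 — Series combination: Z_total = R + C = 20.7 - j0.6117 Ω = 20.71∠-1.7° Ω.
Step 4 — Source phasor: V = 135∠159.5° V = -126.5 + j47.28 V.
Step 5 — Current: I = V / Z = -6.171 + j2.102 A = 6.519∠161.2° A.
Step 6 — Complex power: S = V·I* = 879.7 - j25.99 VA.
Step 7 — Real power: P = Re(S) = 879.7 W.
Step 8 — Reactive power: Q = Im(S) = -25.99 VAR.
Step 9 — Apparent power: |S| = 880.1 VA.
Step 10 — Power factor: PF = P/|S| = 0.9996 (leading).

(a) P = 879.7 W  (b) Q = -25.99 VAR  (c) S = 880.1 VA  (d) PF = 0.9996 (leading)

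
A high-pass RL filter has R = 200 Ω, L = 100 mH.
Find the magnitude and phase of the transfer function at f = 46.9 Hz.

Step 1 — Angular frequency: ω = 2π·46.9 = 294.7 rad/s.
Step 2 — Transfer function: H(jω) = jωL/(R + jωL).
Step 3 — Numerator jωL = j·29.47; denominator R + jωL = 200 + j29.47.
Step 4 — H = 0.02125 + j0.1442.
Step 5 — Magnitude: |H| = 0.1458 (-16.7 dB); phase: φ = 81.6°.

|H| = 0.1458 (-16.7 dB), φ = 81.6°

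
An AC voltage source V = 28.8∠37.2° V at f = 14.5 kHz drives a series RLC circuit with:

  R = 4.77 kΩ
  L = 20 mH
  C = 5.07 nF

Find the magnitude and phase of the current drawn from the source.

Step 1 — Angular frequency: ω = 2π·f = 2π·1.45e+04 = 9.111e+04 rad/s.
Step 2 — Component impedances:
  R: Z = R = 4770 Ω
  L: Z = jωL = j·9.111e+04·0.02 = 0 + j1822 Ω
  C: Z = 1/(jωC) = -j/(ω·C) = 0 - j2165 Ω
Step 3 — Series combination: Z_total = R + L + C = 4770 - j342.8 Ω = 4782∠-4.1° Ω.
Step 4 — Source phasor: V = 28.8∠37.2° V = 22.94 + j17.41 V.
Step 5 — Ohm's law: I = V / Z_total = (22.94 + j17.41) / (4770 - j342.8) = 0.004524 + j0.003976 A.
Step 6 — Convert to polar: |I| = 0.006022 A, ∠I = 41.3°.

I = 0.006022∠41.3° A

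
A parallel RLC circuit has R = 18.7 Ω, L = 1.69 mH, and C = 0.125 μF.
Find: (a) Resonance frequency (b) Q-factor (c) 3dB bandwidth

Step 1 — Resonance: ω₀ = 1/√(LC) = 1/√(0.00169·1.25e-07) = 6.88e+04 rad/s.
Step 2 — f₀ = ω₀/(2π) = 1.095e+04 Hz.
Step 3 — Parallel Q: Q = R/(ω₀L) = 18.7/(6.88e+04·0.00169) = 0.1608.
Step 4 — Bandwidth: Δω = ω₀/Q = 4.278e+05 rad/s; BW = Δω/(2π) = 6.809e+04 Hz.

(a) f₀ = 1.095e+04 Hz  (b) Q = 0.1608  (c) BW = 6.809e+04 Hz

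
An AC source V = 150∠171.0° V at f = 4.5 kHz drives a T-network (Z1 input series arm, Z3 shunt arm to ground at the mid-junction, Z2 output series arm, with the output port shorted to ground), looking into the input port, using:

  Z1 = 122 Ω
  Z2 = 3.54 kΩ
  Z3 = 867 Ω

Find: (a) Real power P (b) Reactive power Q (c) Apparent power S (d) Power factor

Step 1 — Angular frequency: ω = 2π·f = 2π·4500 = 2.827e+04 rad/s.
Step 2 — Component impedances:
  Z1: Z = R = 122 Ω
  Z2: Z = R = 3540 Ω
  Z3: Z = R = 867 Ω
Step 3 — With the output port shorted to ground, the output series arm Z2 runs from the junction to ground; the shunt arm Z3 also runs from the junction to ground. They appear in parallel: Z3 || Z2 = 696.4 Ω.
Step 4 — Series with input arm Z1: Z_in = Z1 + (Z3 || Z2) = 818.4 Ω = 818.4∠0.0° Ω.
Step 5 — Source phasor: V = 150∠171.0° V = -148.2 + j23.47 V.
Step 6 — Current: I = V / Z = -0.181 + j0.02867 A = 0.1833∠171.0° A.
Step 7 — Complex power: S = V·I* = 27.49 VA.
Step 8 — Real power: P = Re(S) = 27.49 W.
Step 9 — Reactive power: Q = Im(S) = 0 VAR.
Step 10 — Apparent power: |S| = 27.49 VA.
Step 11 — Power factor: PF = P/|S| = 1 (unity).

(a) P = 27.49 W  (b) Q = 0 VAR  (c) S = 27.49 VA  (d) PF = 1 (unity)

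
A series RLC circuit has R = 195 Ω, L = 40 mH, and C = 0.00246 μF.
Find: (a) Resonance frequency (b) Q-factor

Step 1 — Resonance condition Im(Z)=0 gives ω₀ = 1/√(LC).
Step 2 — ω₀ = 1/√(0.04·2.46e-09) = 1.008e+05 rad/s.
Step 3 — f₀ = ω₀/(2π) = 1.604e+04 Hz.
Step 4 — Series Q: Q = ω₀L/R = 1.008e+05·0.04/195 = 20.68.

(a) f₀ = 1.604e+04 Hz  (b) Q = 20.68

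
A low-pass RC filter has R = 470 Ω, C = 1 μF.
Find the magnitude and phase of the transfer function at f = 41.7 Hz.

Step 1 — Angular frequency: ω = 2π·41.7 = 262 rad/s.
Step 2 — Transfer function: H(jω) = 1/(1 + jωRC).
Step 3 — Denominator: 1 + jωRC = 1 + j·262·470·1e-06 = 1 + j0.1231.
Step 4 — H = 0.9851 - j0.1213.
Step 5 — Magnitude: |H| = 0.9925 (-0.1 dB); phase: φ = -7.0°.

|H| = 0.9925 (-0.1 dB), φ = -7.0°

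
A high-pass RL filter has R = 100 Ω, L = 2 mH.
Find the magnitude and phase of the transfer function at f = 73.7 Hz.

Step 1 — Angular frequency: ω = 2π·73.7 = 463.1 rad/s.
Step 2 — Transfer function: H(jω) = jωL/(R + jωL).
Step 3 — Numerator jωL = j·0.9261; denominator R + jωL = 100 + j0.9261.
Step 4 — H = 8.577e-05 + j0.009261.
Step 5 — Magnitude: |H| = 0.009261 (-40.7 dB); phase: φ = 89.5°.

|H| = 0.009261 (-40.7 dB), φ = 89.5°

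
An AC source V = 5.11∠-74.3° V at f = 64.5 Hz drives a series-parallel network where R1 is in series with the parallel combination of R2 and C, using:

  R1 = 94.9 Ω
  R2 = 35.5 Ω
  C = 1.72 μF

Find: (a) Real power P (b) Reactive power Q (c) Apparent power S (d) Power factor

Step 1 — Angular frequency: ω = 2π·f = 2π·64.5 = 405.3 rad/s.
Step 2 — Component impedances:
  R1: Z = R = 94.9 Ω
  R2: Z = R = 35.5 Ω
  C: Z = 1/(jωC) = -j/(ω·C) = 0 - j1435 Ω
Step 3 — Parallel branch: R2 || C = 1/(1/R2 + 1/C) = 35.48 - j0.8779 Ω.
Step 4 — Series with R1: Z_total = R1 + (R2 || C) = 130.4 - j0.8779 Ω = 130.4∠-0.4° Ω.
Step 5 — Source phasor: V = 5.11∠-74.3° V = 1.383 - j4.919 V.
Step 6 — Current: I = V / Z = 0.01086 - j0.03766 A = 0.03919∠-73.9° A.
Step 7 — Complex power: S = V·I* = 0.2003 - j0.001349 VA.
Step 8 — Real power: P = Re(S) = 0.2003 W.
Step 9 — Reactive power: Q = Im(S) = -0.001349 VAR.
Step 10 — Apparent power: |S| = 0.2003 VA.
Step 11 — Power factor: PF = P/|S| = 1 (leading).

(a) P = 0.2003 W  (b) Q = -0.001349 VAR  (c) S = 0.2003 VA  (d) PF = 1 (leading)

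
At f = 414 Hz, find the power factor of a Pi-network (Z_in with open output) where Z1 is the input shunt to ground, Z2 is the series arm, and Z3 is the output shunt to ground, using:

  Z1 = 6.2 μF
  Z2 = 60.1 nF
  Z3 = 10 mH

Step 1 — Angular frequency: ω = 2π·f = 2π·414 = 2601 rad/s.
Step 2 — Component impedances:
  Z1: Z = 1/(jωC) = -j/(ω·C) = 0 - j62.01 Ω
  Z2: Z = 1/(jωC) = -j/(ω·C) = 0 - j6397 Ω
  Z3: Z = jωL = j·2601·0.01 = 0 + j26.01 Ω
Step 3 — With open output, the series arm Z2 and the output shunt Z3 appear in series to ground: Z2 + Z3 = 0 - j6371 Ω.
Step 4 — Parallel with input shunt Z1: Z_in = Z1 || (Z2 + Z3) = 0 - j61.41 Ω = 61.41∠-90.0° Ω.
Step 5 — Power factor: PF = cos(φ) = Re(Z)/|Z| = 0/61.41 = 0.
Step 6 — Type: Im(Z) = -61.41 ⇒ leading (phase φ = -90.0°).

PF = 0 (leading, φ = -90.0°)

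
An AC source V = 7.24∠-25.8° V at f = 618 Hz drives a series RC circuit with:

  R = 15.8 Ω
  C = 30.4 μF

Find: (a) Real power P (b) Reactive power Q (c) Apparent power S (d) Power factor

Step 1 — Angular frequency: ω = 2π·f = 2π·618 = 3883 rad/s.
Step 2 — Component impedances:
  R: Z = R = 15.8 Ω
  C: Z = 1/(jωC) = -j/(ω·C) = 0 - j8.471 Ω
Step 3 — Series combination: Z_total = R + C = 15.8 - j8.471 Ω = 17.93∠-28.2° Ω.
Step 4 — Source phasor: V = 7.24∠-25.8° V = 6.518 - j3.151 V.
Step 5 — Current: I = V / Z = 0.4035 + j0.0169 A = 0.4038∠2.4° A.
Step 6 — Complex power: S = V·I* = 2.577 - j1.382 VA.
Step 7 — Real power: P = Re(S) = 2.577 W.
Step 8 — Reactive power: Q = Im(S) = -1.382 VAR.
Step 9 — Apparent power: |S| = 2.924 VA.
Step 10 — Power factor: PF = P/|S| = 0.8813 (leading).

(a) P = 2.577 W  (b) Q = -1.382 VAR  (c) S = 2.924 VA  (d) PF = 0.8813 (leading)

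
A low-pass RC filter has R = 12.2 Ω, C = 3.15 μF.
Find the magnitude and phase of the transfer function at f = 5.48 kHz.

Step 1 — Angular frequency: ω = 2π·5480 = 3.443e+04 rad/s.
Step 2 — Transfer function: H(jω) = 1/(1 + jωRC).
Step 3 — Denominator: 1 + jωRC = 1 + j·3.443e+04·12.2·3.15e-06 = 1 + j1.323.
Step 4 — H = 0.3635 - j0.481.
Step 5 — Magnitude: |H| = 0.6029 (-4.4 dB); phase: φ = -52.9°.

|H| = 0.6029 (-4.4 dB), φ = -52.9°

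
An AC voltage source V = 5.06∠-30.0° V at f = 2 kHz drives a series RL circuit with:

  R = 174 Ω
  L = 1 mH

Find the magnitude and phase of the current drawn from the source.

Step 1 — Angular frequency: ω = 2π·f = 2π·2000 = 1.257e+04 rad/s.
Step 2 — Component impedances:
  R: Z = R = 174 Ω
  L: Z = jωL = j·1.257e+04·0.001 = 0 + j12.57 Ω
Step 3 — Series combination: Z_total = R + L = 174 + j12.57 Ω = 174.5∠4.1° Ω.
Step 4 — Source phasor: V = 5.06∠-30.0° V = 4.382 - j2.53 V.
Step 5 — Ohm's law: I = V / Z_total = (4.382 - j2.53) / (174 + j12.57) = 0.02401 - j0.01627 A.
Step 6 — Convert to polar: |I| = 0.029 A, ∠I = -34.1°.

I = 0.029∠-34.1° A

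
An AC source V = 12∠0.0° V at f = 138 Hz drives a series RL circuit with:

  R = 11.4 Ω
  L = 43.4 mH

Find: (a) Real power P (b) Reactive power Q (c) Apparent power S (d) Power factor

Step 1 — Angular frequency: ω = 2π·f = 2π·138 = 867.1 rad/s.
Step 2 — Component impedances:
  R: Z = R = 11.4 Ω
  L: Z = jωL = j·867.1·0.0434 = 0 + j37.63 Ω
Step 3 — Series combination: Z_total = R + L = 11.4 + j37.63 Ω = 39.32∠73.1° Ω.
Step 4 — Source phasor: V = 12∠0.0° V = 12 V.
Step 5 — Current: I = V / Z = 0.08848 - j0.2921 A = 0.3052∠-73.1° A.
Step 6 — Complex power: S = V·I* = 1.062 + j3.505 VA.
Step 7 — Real power: P = Re(S) = 1.062 W.
Step 8 — Reactive power: Q = Im(S) = 3.505 VAR.
Step 9 — Apparent power: |S| = 3.662 VA.
Step 10 — Power factor: PF = P/|S| = 0.2899 (lagging).

(a) P = 1.062 W  (b) Q = 3.505 VAR  (c) S = 3.662 VA  (d) PF = 0.2899 (lagging)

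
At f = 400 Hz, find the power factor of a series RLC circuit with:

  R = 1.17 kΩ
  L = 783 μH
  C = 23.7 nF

Step 1 — Angular frequency: ω = 2π·f = 2π·400 = 2513 rad/s.
Step 2 — Component impedances:
  R: Z = R = 1170 Ω
  L: Z = jωL = j·2513·0.000783 = 0 + j1.968 Ω
  C: Z = 1/(jωC) = -j/(ω·C) = 0 - j1.679e+04 Ω
Step 3 — Series combination: Z_total = R + L + C = 1170 - j1.679e+04 Ω = 1.683e+04∠-86.0° Ω.
Step 4 — Power factor: PF = cos(φ) = Re(Z)/|Z| = 1170/16827 = 0.06953.
Step 5 — Type: Im(Z) = -1.679e+04 ⇒ leading (phase φ = -86.0°).

PF = 0.06953 (leading, φ = -86.0°)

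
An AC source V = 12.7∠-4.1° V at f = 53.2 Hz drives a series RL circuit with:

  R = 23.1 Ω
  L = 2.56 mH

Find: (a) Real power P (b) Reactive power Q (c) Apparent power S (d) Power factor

Step 1 — Angular frequency: ω = 2π·f = 2π·53.2 = 334.3 rad/s.
Step 2 — Component impedances:
  R: Z = R = 23.1 Ω
  L: Z = jωL = j·334.3·0.00256 = 0 + j0.8557 Ω
Step 3 — Series combination: Z_total = R + L = 23.1 + j0.8557 Ω = 23.12∠2.1° Ω.
Step 4 — Source phasor: V = 12.7∠-4.1° V = 12.67 - j0.908 V.
Step 5 — Current: I = V / Z = 0.5462 - j0.05954 A = 0.5494∠-6.2° A.
Step 6 — Complex power: S = V·I* = 6.973 + j0.2583 VA.
Step 7 — Real power: P = Re(S) = 6.973 W.
Step 8 — Reactive power: Q = Im(S) = 0.2583 VAR.
Step 9 — Apparent power: |S| = 6.977 VA.
Step 10 — Power factor: PF = P/|S| = 0.9993 (lagging).

(a) P = 6.973 W  (b) Q = 0.2583 VAR  (c) S = 6.977 VA  (d) PF = 0.9993 (lagging)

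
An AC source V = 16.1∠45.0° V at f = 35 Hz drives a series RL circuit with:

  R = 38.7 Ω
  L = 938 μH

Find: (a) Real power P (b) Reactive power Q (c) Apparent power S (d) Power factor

Step 1 — Angular frequency: ω = 2π·f = 2π·35 = 219.9 rad/s.
Step 2 — Component impedances:
  R: Z = R = 38.7 Ω
  L: Z = jωL = j·219.9·0.000938 = 0 + j0.2063 Ω
Step 3 — Series combination: Z_total = R + L = 38.7 + j0.2063 Ω = 38.7∠0.3° Ω.
Step 4 — Source phasor: V = 16.1∠45.0° V = 11.38 + j11.38 V.
Step 5 — Current: I = V / Z = 0.2957 + j0.2926 A = 0.416∠44.7° A.
Step 6 — Complex power: S = V·I* = 6.698 + j0.0357 VA.
Step 7 — Real power: P = Re(S) = 6.698 W.
Step 8 — Reactive power: Q = Im(S) = 0.0357 VAR.
Step 9 — Apparent power: |S| = 6.698 VA.
Step 10 — Power factor: PF = P/|S| = 1 (lagging).

(a) P = 6.698 W  (b) Q = 0.0357 VAR  (c) S = 6.698 VA  (d) PF = 1 (lagging)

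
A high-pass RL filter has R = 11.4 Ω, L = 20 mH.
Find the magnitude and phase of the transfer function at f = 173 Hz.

Step 1 — Angular frequency: ω = 2π·173 = 1087 rad/s.
Step 2 — Transfer function: H(jω) = jωL/(R + jωL).
Step 3 — Numerator jωL = j·21.74; denominator R + jωL = 11.4 + j21.74.
Step 4 — H = 0.7843 + j0.4113.
Step 5 — Magnitude: |H| = 0.8856 (-1.1 dB); phase: φ = 27.7°.

|H| = 0.8856 (-1.1 dB), φ = 27.7°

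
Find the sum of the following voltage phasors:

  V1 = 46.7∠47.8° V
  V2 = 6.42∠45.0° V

Step 1 — Convert each phasor to rectangular form:
  V1 = 46.7·(cos(47.8°) + j·sin(47.8°)) = 31.37 + j34.6 V
  V2 = 6.42·(cos(45.0°) + j·sin(45.0°)) = 4.54 + j4.54 V
Step 2 — Sum components: V_total = 35.91 + j39.14 V.
Step 3 — Convert to polar: |V_total| = 53.11 V, ∠V_total = 47.5°.

V_total = 53.11∠47.5° V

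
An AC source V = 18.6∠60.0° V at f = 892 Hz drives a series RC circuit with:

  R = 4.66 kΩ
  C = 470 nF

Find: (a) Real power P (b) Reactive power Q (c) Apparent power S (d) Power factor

Step 1 — Angular frequency: ω = 2π·f = 2π·892 = 5605 rad/s.
Step 2 — Component impedances:
  R: Z = R = 4660 Ω
  C: Z = 1/(jωC) = -j/(ω·C) = 0 - j379.6 Ω
Step 3 — Series combination: Z_total = R + C = 4660 - j379.6 Ω = 4675∠-4.7° Ω.
Step 4 — Source phasor: V = 18.6∠60.0° V = 9.3 + j16.11 V.
Step 5 — Current: I = V / Z = 0.001703 + j0.003595 A = 0.003978∠64.7° A.
Step 6 — Complex power: S = V·I* = 0.07375 - j0.006008 VA.
Step 7 — Real power: P = Re(S) = 0.07375 W.
Step 8 — Reactive power: Q = Im(S) = -0.006008 VAR.
Step 9 — Apparent power: |S| = 0.074 VA.
Step 10 — Power factor: PF = P/|S| = 0.9967 (leading).

(a) P = 0.07375 W  (b) Q = -0.006008 VAR  (c) S = 0.074 VA  (d) PF = 0.9967 (leading)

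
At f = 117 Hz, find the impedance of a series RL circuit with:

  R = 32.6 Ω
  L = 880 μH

Step 1 — Angular frequency: ω = 2π·f = 2π·117 = 735.1 rad/s.
Step 2 — Component impedances:
  R: Z = R = 32.6 Ω
  L: Z = jωL = j·735.1·0.00088 = 0 + j0.6469 Ω
Step 3 — Series combination: Z_total = R + L = 32.6 + j0.6469 Ω = 32.61∠1.1° Ω.

Z = 32.6 + j0.6469 Ω = 32.61∠1.1° Ω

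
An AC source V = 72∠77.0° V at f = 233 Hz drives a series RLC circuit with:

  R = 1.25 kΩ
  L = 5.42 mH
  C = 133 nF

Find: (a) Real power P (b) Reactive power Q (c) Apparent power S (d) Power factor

Step 1 — Angular frequency: ω = 2π·f = 2π·233 = 1464 rad/s.
Step 2 — Component impedances:
  R: Z = R = 1250 Ω
  L: Z = jωL = j·1464·0.00542 = 0 + j7.935 Ω
  C: Z = 1/(jωC) = -j/(ω·C) = 0 - j5136 Ω
Step 3 — Series combination: Z_total = R + L + C = 1250 - j5128 Ω = 5278∠-76.3° Ω.
Step 4 — Source phasor: V = 72∠77.0° V = 16.2 + j70.15 V.
Step 5 — Current: I = V / Z = -0.01219 + j0.006129 A = 0.01364∠153.3° A.
Step 6 — Complex power: S = V·I* = 0.2326 - j0.9542 VA.
Step 7 — Real power: P = Re(S) = 0.2326 W.
Step 8 — Reactive power: Q = Im(S) = -0.9542 VAR.
Step 9 — Apparent power: |S| = 0.9822 VA.
Step 10 — Power factor: PF = P/|S| = 0.2368 (leading).

(a) P = 0.2326 W  (b) Q = -0.9542 VAR  (c) S = 0.9822 VA  (d) PF = 0.2368 (leading)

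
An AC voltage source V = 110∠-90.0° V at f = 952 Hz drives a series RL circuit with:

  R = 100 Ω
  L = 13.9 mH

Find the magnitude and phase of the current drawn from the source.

Step 1 — Angular frequency: ω = 2π·f = 2π·952 = 5982 rad/s.
Step 2 — Component impedances:
  R: Z = R = 100 Ω
  L: Z = jωL = j·5982·0.0139 = 0 + j83.14 Ω
Step 3 — Series combination: Z_total = R + L = 100 + j83.14 Ω = 130∠39.7° Ω.
Step 4 — Source phasor: V = 110∠-90.0° V = 0 - j110 V.
Step 5 — Ohm's law: I = V / Z_total = (0 - j110) / (100 + j83.14) = -0.5408 - j0.6504 A.
Step 6 — Convert to polar: |I| = 0.8458 A, ∠I = -129.7°.

I = 0.8458∠-129.7° A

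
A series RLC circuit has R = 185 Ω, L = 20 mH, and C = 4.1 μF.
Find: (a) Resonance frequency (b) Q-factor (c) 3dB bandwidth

Step 1 — Resonance: ω₀ = 1/√(LC) = 1/√(0.02·4.1e-06) = 3492 rad/s.
Step 2 — f₀ = ω₀/(2π) = 555.8 Hz.
Step 3 — Series Q: Q = ω₀L/R = 3492·0.02/185 = 0.3775.
Step 4 — Bandwidth: Δω = ω₀/Q = 9250 rad/s; BW = Δω/(2π) = 1472 Hz.

(a) f₀ = 555.8 Hz  (b) Q = 0.3775  (c) BW = 1472 Hz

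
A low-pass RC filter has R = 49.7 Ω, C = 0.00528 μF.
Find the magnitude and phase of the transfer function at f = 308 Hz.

Step 1 — Angular frequency: ω = 2π·308 = 1935 rad/s.
Step 2 — Transfer function: H(jω) = 1/(1 + jωRC).
Step 3 — Denominator: 1 + jωRC = 1 + j·1935·49.7·5.28e-09 = 1 + j0.0005078.
Step 4 — H = 1 - j0.0005078.
Step 5 — Magnitude: |H| = 1 (-0.0 dB); phase: φ = -0.0°.

|H| = 1 (-0.0 dB), φ = -0.0°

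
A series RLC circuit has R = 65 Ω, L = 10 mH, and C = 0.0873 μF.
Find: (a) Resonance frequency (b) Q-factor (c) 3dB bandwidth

Step 1 — Resonance: ω₀ = 1/√(LC) = 1/√(0.01·8.73e-08) = 3.384e+04 rad/s.
Step 2 — f₀ = ω₀/(2π) = 5387 Hz.
Step 3 — Series Q: Q = ω₀L/R = 3.384e+04·0.01/65 = 5.207.
Step 4 — Bandwidth: Δω = ω₀/Q = 6500 rad/s; BW = Δω/(2π) = 1035 Hz.

(a) f₀ = 5387 Hz  (b) Q = 5.207  (c) BW = 1035 Hz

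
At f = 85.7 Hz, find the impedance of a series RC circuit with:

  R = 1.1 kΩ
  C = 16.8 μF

Step 1 — Angular frequency: ω = 2π·f = 2π·85.7 = 538.5 rad/s.
Step 2 — Component impedances:
  R: Z = R = 1100 Ω
  C: Z = 1/(jωC) = -j/(ω·C) = 0 - j110.5 Ω
Step 3 — Series combination: Z_total = R + C = 1100 - j110.5 Ω = 1106∠-5.7° Ω.

Z = 1100 - j110.5 Ω = 1106∠-5.7° Ω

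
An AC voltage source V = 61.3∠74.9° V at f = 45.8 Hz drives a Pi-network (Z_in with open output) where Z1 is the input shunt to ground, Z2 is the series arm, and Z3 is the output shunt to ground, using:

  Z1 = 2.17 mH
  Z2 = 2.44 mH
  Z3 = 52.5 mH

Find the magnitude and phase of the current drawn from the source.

Step 1 — Angular frequency: ω = 2π·f = 2π·45.8 = 287.8 rad/s.
Step 2 — Component impedances:
  Z1: Z = jωL = j·287.8·0.00217 = 0 + j0.6245 Ω
  Z2: Z = jωL = j·287.8·0.00244 = 0 + j0.7022 Ω
  Z3: Z = jωL = j·287.8·0.0525 = 0 + j15.11 Ω
Step 3 — With open output, the series arm Z2 and the output shunt Z3 appear in series to ground: Z2 + Z3 = 0 + j15.81 Ω.
Step 4 — Parallel with input shunt Z1: Z_in = Z1 || (Z2 + Z3) = 0 + j0.6007 Ω = 0.6007∠90.0° Ω.
Step 5 — Source phasor: V = 61.3∠74.9° V = 15.97 + j59.18 V.
Step 6 — Ohm's law: I = V / Z_total = (15.97 + j59.18) / (0 + j0.6007) = 98.52 - j26.58 A.
Step 7 — Convert to polar: |I| = 102 A, ∠I = -15.1°.

I = 102∠-15.1° A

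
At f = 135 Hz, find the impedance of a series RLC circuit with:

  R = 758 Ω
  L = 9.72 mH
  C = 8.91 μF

Step 1 — Angular frequency: ω = 2π·f = 2π·135 = 848.2 rad/s.
Step 2 — Component impedances:
  R: Z = R = 758 Ω
  L: Z = jωL = j·848.2·0.00972 = 0 + j8.245 Ω
  C: Z = 1/(jωC) = -j/(ω·C) = 0 - j132.3 Ω
Step 3 — Series combination: Z_total = R + L + C = 758 - j124.1 Ω = 768.1∠-9.3° Ω.

Z = 758 - j124.1 Ω = 768.1∠-9.3° Ω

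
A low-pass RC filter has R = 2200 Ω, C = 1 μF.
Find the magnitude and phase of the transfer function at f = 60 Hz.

Step 1 — Angular frequency: ω = 2π·60 = 377 rad/s.
Step 2 — Transfer function: H(jω) = 1/(1 + jωRC).
Step 3 — Denominator: 1 + jωRC = 1 + j·377·2200·1e-06 = 1 + j0.8294.
Step 4 — H = 0.5925 - j0.4914.
Step 5 — Magnitude: |H| = 0.7697 (-2.3 dB); phase: φ = -39.7°.

|H| = 0.7697 (-2.3 dB), φ = -39.7°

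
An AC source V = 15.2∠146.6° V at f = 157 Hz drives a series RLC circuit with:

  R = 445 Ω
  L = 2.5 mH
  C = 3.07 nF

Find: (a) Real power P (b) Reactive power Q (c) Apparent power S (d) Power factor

Step 1 — Angular frequency: ω = 2π·f = 2π·157 = 986.5 rad/s.
Step 2 — Component impedances:
  R: Z = R = 445 Ω
  L: Z = jωL = j·986.5·0.0025 = 0 + j2.466 Ω
  C: Z = 1/(jωC) = -j/(ω·C) = 0 - j3.302e+05 Ω
Step 3 — Series combination: Z_total = R + L + C = 445 - j3.302e+05 Ω = 3.302e+05∠-89.9° Ω.
Step 4 — Source phasor: V = 15.2∠146.6° V = -12.69 + j8.367 V.
Step 5 — Current: I = V / Z = -2.539e-05 - j3.84e-05 A = 4.603e-05∠-123.5° A.
Step 6 — Complex power: S = V·I* = 9.43e-07 - j0.0006997 VA.
Step 7 — Real power: P = Re(S) = 9.43e-07 W.
Step 8 — Reactive power: Q = Im(S) = -0.0006997 VAR.
Step 9 — Apparent power: |S| = 0.0006997 VA.
Step 10 — Power factor: PF = P/|S| = 0.001348 (leading).

(a) P = 9.43e-07 W  (b) Q = -0.0006997 VAR  (c) S = 0.0006997 VA  (d) PF = 0.001348 (leading)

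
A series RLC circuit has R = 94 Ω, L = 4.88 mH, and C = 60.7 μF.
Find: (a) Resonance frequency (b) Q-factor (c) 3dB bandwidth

Step 1 — Resonance: ω₀ = 1/√(LC) = 1/√(0.00488·6.07e-05) = 1837 rad/s.
Step 2 — f₀ = ω₀/(2π) = 292.4 Hz.
Step 3 — Series Q: Q = ω₀L/R = 1837·0.00488/94 = 0.09539.
Step 4 — Bandwidth: Δω = ω₀/Q = 1.926e+04 rad/s; BW = Δω/(2π) = 3066 Hz.

(a) f₀ = 292.4 Hz  (b) Q = 0.09539  (c) BW = 3066 Hz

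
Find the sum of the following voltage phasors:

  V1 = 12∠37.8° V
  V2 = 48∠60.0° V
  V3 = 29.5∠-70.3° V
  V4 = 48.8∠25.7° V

Step 1 — Convert each phasor to rectangular form:
  V1 = 12·(cos(37.8°) + j·sin(37.8°)) = 9.482 + j7.355 V
  V2 = 48·(cos(60.0°) + j·sin(60.0°)) = 24 + j41.57 V
  V3 = 29.5·(cos(-70.3°) + j·sin(-70.3°)) = 9.944 - j27.77 V
  V4 = 48.8·(cos(25.7°) + j·sin(25.7°)) = 43.97 + j21.16 V
Step 2 — Sum components: V_total = 87.4 + j42.31 V.
Step 3 — Convert to polar: |V_total| = 97.1 V, ∠V_total = 25.8°.

V_total = 97.1∠25.8° V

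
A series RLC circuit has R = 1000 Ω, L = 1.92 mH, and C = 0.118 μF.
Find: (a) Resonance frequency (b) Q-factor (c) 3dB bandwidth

Step 1 — Resonance: ω₀ = 1/√(LC) = 1/√(0.00192·1.18e-07) = 6.644e+04 rad/s.
Step 2 — f₀ = ω₀/(2π) = 1.057e+04 Hz.
Step 3 — Series Q: Q = ω₀L/R = 6.644e+04·0.00192/1000 = 0.1276.
Step 4 — Bandwidth: Δω = ω₀/Q = 5.208e+05 rad/s; BW = Δω/(2π) = 8.289e+04 Hz.

(a) f₀ = 1.057e+04 Hz  (b) Q = 0.1276  (c) BW = 8.289e+04 Hz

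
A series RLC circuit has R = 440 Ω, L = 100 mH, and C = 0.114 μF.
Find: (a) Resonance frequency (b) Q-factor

Step 1 — Resonance condition Im(Z)=0 gives ω₀ = 1/√(LC).
Step 2 — ω₀ = 1/√(0.1·1.14e-07) = 9366 rad/s.
Step 3 — f₀ = ω₀/(2π) = 1491 Hz.
Step 4 — Series Q: Q = ω₀L/R = 9366·0.1/440 = 2.129.

(a) f₀ = 1491 Hz  (b) Q = 2.129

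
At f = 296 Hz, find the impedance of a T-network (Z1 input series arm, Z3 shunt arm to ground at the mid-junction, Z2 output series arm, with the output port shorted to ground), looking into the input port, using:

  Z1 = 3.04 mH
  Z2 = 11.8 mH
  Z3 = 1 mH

Step 1 — Angular frequency: ω = 2π·f = 2π·296 = 1860 rad/s.
Step 2 — Component impedances:
  Z1: Z = jωL = j·1860·0.00304 = 0 + j5.654 Ω
  Z2: Z = jωL = j·1860·0.0118 = 0 + j21.95 Ω
  Z3: Z = jωL = j·1860·0.001 = 0 + j1.86 Ω
Step 3 — With the output port shorted to ground, the output series arm Z2 runs from the junction to ground; the shunt arm Z3 also runs from the junction to ground. They appear in parallel: Z3 || Z2 = 0 + j1.715 Ω.
Step 4 — Series with input arm Z1: Z_in = Z1 + (Z3 || Z2) = 0 + j7.368 Ω = 7.368∠90.0° Ω.

Z = 0 + j7.368 Ω = 7.368∠90.0° Ω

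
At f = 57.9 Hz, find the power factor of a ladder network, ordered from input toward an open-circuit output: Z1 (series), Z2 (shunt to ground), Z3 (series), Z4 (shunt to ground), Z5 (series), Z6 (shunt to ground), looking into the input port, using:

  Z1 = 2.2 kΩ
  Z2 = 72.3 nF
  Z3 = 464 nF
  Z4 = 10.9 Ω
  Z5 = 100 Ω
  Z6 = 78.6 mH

Step 1 — Angular frequency: ω = 2π·f = 2π·57.9 = 363.8 rad/s.
Step 2 — Component impedances:
  Z1: Z = R = 2200 Ω
  Z2: Z = 1/(jωC) = -j/(ω·C) = 0 - j3.802e+04 Ω
  Z3: Z = 1/(jωC) = -j/(ω·C) = 0 - j5924 Ω
  Z4: Z = R = 10.9 Ω
  Z5: Z = R = 100 Ω
  Z6: Z = jωL = j·363.8·0.0786 = 0 + j28.59 Ω
Step 3 — Ladder network (open output): work backward from the far end, alternating series and parallel combinations. Z_in = 2207 - j5125 Ω = 5580∠-66.7° Ω.
Step 4 — Power factor: PF = cos(φ) = Re(Z)/|Z| = 2207.4/5580.4 = 0.3956.
Step 5 — Type: Im(Z) = -5125 ⇒ leading (phase φ = -66.7°).

PF = 0.3956 (leading, φ = -66.7°)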